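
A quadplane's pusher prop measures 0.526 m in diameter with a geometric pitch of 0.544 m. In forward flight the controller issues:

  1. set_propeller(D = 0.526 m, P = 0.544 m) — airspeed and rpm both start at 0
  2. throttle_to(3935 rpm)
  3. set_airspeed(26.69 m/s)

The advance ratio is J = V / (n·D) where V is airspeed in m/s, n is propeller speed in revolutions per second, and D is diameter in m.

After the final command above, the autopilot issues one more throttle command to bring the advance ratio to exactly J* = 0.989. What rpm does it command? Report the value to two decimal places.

set_propeller: D = 0.526 m, P = 0.544 m (p = P/D = 1.034221); state ← (V=0, rpm=0)
throttle_to(3935): rpm ← 3935
set_airspeed(26.69): V ← 26.69 m/s
final state: V = 26.69 m/s, rpm = 3935 → n = rpm/60 = 65.583333 rev/s
target J* = 0.989; solve J* = V/(n·D) for n: n = V/(J*·D) = 26.69/(0.989 × 0.526) = 51.305809 rev/s
rpm = 60·n = 3078.348526

rpm = 3078.35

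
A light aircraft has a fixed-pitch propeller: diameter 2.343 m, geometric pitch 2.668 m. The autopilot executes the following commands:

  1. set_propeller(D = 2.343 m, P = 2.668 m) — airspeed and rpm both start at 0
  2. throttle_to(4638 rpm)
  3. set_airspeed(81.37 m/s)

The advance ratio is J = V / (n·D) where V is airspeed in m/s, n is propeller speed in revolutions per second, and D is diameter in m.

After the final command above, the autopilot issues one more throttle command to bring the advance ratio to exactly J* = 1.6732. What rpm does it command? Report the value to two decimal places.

rpm = 1245.36

set_propeller: D = 2.343 m, P = 2.668 m (p = P/D = 1.138711); state ← (V=0, rpm=0)
throttle_to(4638): rpm ← 4638
set_airspeed(81.37): V ← 81.37 m/s
final state: V = 81.37 m/s, rpm = 4638 → n = rpm/60 = 77.300000 rev/s
target J* = 1.6732; solve J* = V/(n·D) for n: n = V/(J*·D) = 81.37/(1.6732 × 2.343) = 20.756024 rev/s
rpm = 60·n = 1245.361461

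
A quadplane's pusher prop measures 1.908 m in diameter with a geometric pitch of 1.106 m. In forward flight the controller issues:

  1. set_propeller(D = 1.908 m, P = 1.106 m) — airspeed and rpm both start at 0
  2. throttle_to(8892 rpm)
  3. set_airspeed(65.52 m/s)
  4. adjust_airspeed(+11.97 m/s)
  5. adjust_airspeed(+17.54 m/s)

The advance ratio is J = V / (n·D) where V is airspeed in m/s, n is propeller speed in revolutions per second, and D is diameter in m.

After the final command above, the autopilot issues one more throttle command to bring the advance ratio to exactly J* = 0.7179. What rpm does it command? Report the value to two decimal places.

rpm = 4162.65

set_propeller: D = 1.908 m, P = 1.106 m (p = P/D = 0.579665); state ← (V=0, rpm=0)
throttle_to(8892): rpm ← 8892
set_airspeed(65.52): V ← 65.52 m/s
adjust_airspeed(+11.97): V ← 65.52 +11.97 = 77.49 m/s
adjust_airspeed(+17.54): V ← 77.49 +17.54 = 95.03 m/s
final state: V = 95.03 m/s, rpm = 8892 → n = rpm/60 = 148.200000 rev/s
target J* = 0.7179; solve J* = V/(n·D) for n: n = V/(J*·D) = 95.03/(0.7179 × 1.908) = 69.377462 rev/s
rpm = 60·n = 4162.647694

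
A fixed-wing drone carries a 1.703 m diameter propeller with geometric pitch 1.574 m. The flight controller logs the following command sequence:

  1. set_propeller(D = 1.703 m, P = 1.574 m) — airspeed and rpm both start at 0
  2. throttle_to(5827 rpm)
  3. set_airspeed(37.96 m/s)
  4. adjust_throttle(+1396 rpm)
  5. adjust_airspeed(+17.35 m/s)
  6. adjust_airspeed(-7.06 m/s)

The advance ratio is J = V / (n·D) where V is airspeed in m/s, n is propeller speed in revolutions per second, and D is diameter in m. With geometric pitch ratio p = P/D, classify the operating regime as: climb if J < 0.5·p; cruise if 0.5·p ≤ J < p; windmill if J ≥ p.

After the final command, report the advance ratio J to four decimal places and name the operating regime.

J = 0.2354, regime = climb

set_propeller: D = 1.703 m, P = 1.574 m (p = P/D = 0.924251); state ← (V=0, rpm=0)
throttle_to(5827): rpm ← 5827
set_airspeed(37.96): V ← 37.96 m/s
adjust_throttle(+1396): rpm ← 5827 +1396 = 7223
adjust_airspeed(+17.35): V ← 37.96 +17.35 = 55.31 m/s
adjust_airspeed(-7.06): V ← 55.31 -7.06 = 48.25 m/s
final state: V = 48.25 m/s, rpm = 7223 → n = rpm/60 = 120.383333 rev/s
J = V / (n·D) = 48.25 / (120.383333 × 1.703) = 0.235351
regime bands: climb J<0.4621 | cruise [0.4621, 0.9243) | windmill J≥0.9243
J = 0.2354 → climb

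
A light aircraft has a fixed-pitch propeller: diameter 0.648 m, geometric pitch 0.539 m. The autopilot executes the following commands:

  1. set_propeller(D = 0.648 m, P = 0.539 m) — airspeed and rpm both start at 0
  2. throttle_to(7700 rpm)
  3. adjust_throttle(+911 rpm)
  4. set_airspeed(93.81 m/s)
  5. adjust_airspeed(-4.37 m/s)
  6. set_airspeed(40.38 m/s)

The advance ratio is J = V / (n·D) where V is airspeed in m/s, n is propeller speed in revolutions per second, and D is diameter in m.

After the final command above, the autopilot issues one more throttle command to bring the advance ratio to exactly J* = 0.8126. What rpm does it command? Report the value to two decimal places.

set_propeller: D = 0.648 m, P = 0.539 m (p = P/D = 0.831790); state ← (V=0, rpm=0)
throttle_to(7700): rpm ← 7700
adjust_throttle(+911): rpm ← 7700 +911 = 8611
set_airspeed(93.81): V ← 93.81 m/s
adjust_airspeed(-4.37): V ← 93.81 -4.37 = 89.44 m/s
set_airspeed(40.38): V ← 40.38 m/s
final state: V = 40.38 m/s, rpm = 8611 → n = rpm/60 = 143.516667 rev/s
target J* = 0.8126; solve J* = V/(n·D) for n: n = V/(J*·D) = 40.38/(0.8126 × 0.648) = 76.685718 rev/s
rpm = 60·n = 4601.143107

rpm = 4601.14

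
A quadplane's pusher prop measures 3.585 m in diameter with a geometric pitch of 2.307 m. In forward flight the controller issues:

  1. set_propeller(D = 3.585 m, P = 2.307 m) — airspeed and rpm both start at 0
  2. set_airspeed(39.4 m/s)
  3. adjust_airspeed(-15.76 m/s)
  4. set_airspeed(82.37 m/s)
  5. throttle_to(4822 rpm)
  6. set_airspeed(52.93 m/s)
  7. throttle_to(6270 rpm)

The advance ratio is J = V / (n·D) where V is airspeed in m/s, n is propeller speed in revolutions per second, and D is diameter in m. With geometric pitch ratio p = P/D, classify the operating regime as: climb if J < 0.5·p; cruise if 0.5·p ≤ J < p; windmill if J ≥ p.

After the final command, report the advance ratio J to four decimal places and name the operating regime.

J = 0.1413, regime = climb

set_propeller: D = 3.585 m, P = 2.307 m (p = P/D = 0.643515); state ← (V=0, rpm=0)
set_airspeed(39.4): V ← 39.4 m/s
adjust_airspeed(-15.76): V ← 39.4 -15.76 = 23.64 m/s
set_airspeed(82.37): V ← 82.37 m/s
throttle_to(4822): rpm ← 4822
set_airspeed(52.93): V ← 52.93 m/s
throttle_to(6270): rpm ← 6270
final state: V = 52.93 m/s, rpm = 6270 → n = rpm/60 = 104.500000 rev/s
J = V / (n·D) = 52.93 / (104.500000 × 3.585) = 0.141285
regime bands: climb J<0.3218 | cruise [0.3218, 0.6435) | windmill J≥0.6435
J = 0.1413 → climb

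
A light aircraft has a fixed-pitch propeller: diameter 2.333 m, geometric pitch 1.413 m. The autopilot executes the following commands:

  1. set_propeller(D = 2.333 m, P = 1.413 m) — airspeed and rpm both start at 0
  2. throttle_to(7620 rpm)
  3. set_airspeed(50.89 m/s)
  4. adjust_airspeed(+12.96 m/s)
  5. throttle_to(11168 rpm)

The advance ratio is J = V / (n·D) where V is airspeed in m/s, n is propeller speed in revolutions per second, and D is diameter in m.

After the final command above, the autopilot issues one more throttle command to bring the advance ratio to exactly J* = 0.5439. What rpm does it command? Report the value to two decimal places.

set_propeller: D = 2.333 m, P = 1.413 m (p = P/D = 0.605658); state ← (V=0, rpm=0)
throttle_to(7620): rpm ← 7620
set_airspeed(50.89): V ← 50.89 m/s
adjust_airspeed(+12.96): V ← 50.89 +12.96 = 63.85 m/s
throttle_to(11168): rpm ← 11168
final state: V = 63.85 m/s, rpm = 11168 → n = rpm/60 = 186.133333 rev/s
target J* = 0.5439; solve J* = V/(n·D) for n: n = V/(J*·D) = 63.85/(0.5439 × 2.333) = 50.318433 rev/s
rpm = 60·n = 3019.105952

rpm = 3019.11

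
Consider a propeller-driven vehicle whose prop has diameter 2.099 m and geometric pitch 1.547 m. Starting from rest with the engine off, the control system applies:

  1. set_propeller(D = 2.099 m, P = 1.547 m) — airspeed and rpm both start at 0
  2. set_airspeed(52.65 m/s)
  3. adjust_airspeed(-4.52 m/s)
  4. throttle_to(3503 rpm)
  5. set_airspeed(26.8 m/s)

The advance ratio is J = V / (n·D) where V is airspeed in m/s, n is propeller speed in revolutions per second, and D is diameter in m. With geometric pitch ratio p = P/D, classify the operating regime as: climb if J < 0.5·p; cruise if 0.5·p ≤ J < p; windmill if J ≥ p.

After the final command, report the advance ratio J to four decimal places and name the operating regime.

J = 0.2187, regime = climb

set_propeller: D = 2.099 m, P = 1.547 m (p = P/D = 0.737018); state ← (V=0, rpm=0)
set_airspeed(52.65): V ← 52.65 m/s
adjust_airspeed(-4.52): V ← 52.65 -4.52 = 48.13 m/s
throttle_to(3503): rpm ← 3503
set_airspeed(26.8): V ← 26.8 m/s
final state: V = 26.8 m/s, rpm = 3503 → n = rpm/60 = 58.383333 rev/s
J = V / (n·D) = 26.8 / (58.383333 × 2.099) = 0.218692
regime bands: climb J<0.3685 | cruise [0.3685, 0.7370) | windmill J≥0.7370
J = 0.2187 → climb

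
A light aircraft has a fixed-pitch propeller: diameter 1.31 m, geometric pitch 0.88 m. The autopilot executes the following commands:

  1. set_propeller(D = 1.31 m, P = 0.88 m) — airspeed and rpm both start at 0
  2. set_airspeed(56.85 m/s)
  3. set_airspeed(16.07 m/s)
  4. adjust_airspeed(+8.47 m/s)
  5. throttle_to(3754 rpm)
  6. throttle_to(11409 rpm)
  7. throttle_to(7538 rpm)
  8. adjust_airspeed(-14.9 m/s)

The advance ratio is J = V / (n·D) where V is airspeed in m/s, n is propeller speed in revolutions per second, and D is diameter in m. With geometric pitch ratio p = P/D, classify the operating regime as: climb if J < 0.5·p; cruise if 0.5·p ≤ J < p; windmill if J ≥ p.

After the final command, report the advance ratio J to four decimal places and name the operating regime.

J = 0.0586, regime = climb

set_propeller: D = 1.31 m, P = 0.88 m (p = P/D = 0.671756); state ← (V=0, rpm=0)
set_airspeed(56.85): V ← 56.85 m/s
set_airspeed(16.07): V ← 16.07 m/s
adjust_airspeed(+8.47): V ← 16.07 +8.47 = 24.54 m/s
throttle_to(3754): rpm ← 3754
throttle_to(11409): rpm ← 11409
throttle_to(7538): rpm ← 7538
adjust_airspeed(-14.9): V ← 24.54 -14.9 = 9.64 m/s
final state: V = 9.64 m/s, rpm = 7538 → n = rpm/60 = 125.633333 rev/s
J = V / (n·D) = 9.64 / (125.633333 × 1.31) = 0.058573
regime bands: climb J<0.3359 | cruise [0.3359, 0.6718) | windmill J≥0.6718
J = 0.0586 → climb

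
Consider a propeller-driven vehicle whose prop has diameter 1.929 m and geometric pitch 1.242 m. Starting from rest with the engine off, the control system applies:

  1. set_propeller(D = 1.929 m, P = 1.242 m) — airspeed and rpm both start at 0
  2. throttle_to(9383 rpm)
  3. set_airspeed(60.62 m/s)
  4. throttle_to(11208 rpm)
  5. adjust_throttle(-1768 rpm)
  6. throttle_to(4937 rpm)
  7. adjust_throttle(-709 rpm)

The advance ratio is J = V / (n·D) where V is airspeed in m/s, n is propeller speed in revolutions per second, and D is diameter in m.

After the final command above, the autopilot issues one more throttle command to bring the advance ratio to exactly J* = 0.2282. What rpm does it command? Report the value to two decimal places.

set_propeller: D = 1.929 m, P = 1.242 m (p = P/D = 0.643857); state ← (V=0, rpm=0)
throttle_to(9383): rpm ← 9383
set_airspeed(60.62): V ← 60.62 m/s
throttle_to(11208): rpm ← 11208
adjust_throttle(-1768): rpm ← 11208 -1768 = 9440
throttle_to(4937): rpm ← 4937
adjust_throttle(-709): rpm ← 4937 -709 = 4228
final state: V = 60.62 m/s, rpm = 4228 → n = rpm/60 = 70.466667 rev/s
target J* = 0.2282; solve J* = V/(n·D) for n: n = V/(J*·D) = 60.62/(0.2282 × 1.929) = 137.710820 rev/s
rpm = 60·n = 8262.649200

rpm = 8262.65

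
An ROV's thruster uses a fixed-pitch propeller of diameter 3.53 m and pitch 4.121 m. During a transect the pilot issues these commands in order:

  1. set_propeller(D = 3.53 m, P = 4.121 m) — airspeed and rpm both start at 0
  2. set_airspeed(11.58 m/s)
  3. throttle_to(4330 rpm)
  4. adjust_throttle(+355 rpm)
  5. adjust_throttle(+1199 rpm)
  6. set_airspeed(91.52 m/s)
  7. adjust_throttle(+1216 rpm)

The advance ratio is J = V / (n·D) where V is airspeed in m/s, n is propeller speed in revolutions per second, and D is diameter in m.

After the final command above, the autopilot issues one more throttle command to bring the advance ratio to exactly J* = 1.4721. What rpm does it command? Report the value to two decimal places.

set_propeller: D = 3.53 m, P = 4.121 m (p = P/D = 1.167422); state ← (V=0, rpm=0)
set_airspeed(11.58): V ← 11.58 m/s
throttle_to(4330): rpm ← 4330
adjust_throttle(+355): rpm ← 4330 +355 = 4685
adjust_throttle(+1199): rpm ← 4685 +1199 = 5884
set_airspeed(91.52): V ← 91.52 m/s
adjust_throttle(+1216): rpm ← 5884 +1216 = 7100
final state: V = 91.52 m/s, rpm = 7100 → n = rpm/60 = 118.333333 rev/s
target J* = 1.4721; solve J* = V/(n·D) for n: n = V/(J*·D) = 91.52/(1.4721 × 3.53) = 17.611810 rev/s
rpm = 60·n = 1056.708604

rpm = 1056.71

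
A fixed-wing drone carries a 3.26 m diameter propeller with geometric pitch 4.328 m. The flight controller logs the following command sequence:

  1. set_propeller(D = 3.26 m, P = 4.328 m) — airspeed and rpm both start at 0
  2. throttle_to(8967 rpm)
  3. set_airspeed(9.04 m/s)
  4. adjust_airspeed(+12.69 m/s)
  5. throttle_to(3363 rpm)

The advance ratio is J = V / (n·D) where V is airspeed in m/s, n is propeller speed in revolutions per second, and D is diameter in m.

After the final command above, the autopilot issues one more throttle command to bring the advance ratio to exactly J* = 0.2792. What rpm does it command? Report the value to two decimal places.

rpm = 1432.45

set_propeller: D = 3.26 m, P = 4.328 m (p = P/D = 1.327607); state ← (V=0, rpm=0)
throttle_to(8967): rpm ← 8967
set_airspeed(9.04): V ← 9.04 m/s
adjust_airspeed(+12.69): V ← 9.04 +12.69 = 21.73 m/s
throttle_to(3363): rpm ← 3363
final state: V = 21.73 m/s, rpm = 3363 → n = rpm/60 = 56.050000 rev/s
target J* = 0.2792; solve J* = V/(n·D) for n: n = V/(J*·D) = 21.73/(0.2792 × 3.26) = 23.874084 rev/s
rpm = 60·n = 1432.445023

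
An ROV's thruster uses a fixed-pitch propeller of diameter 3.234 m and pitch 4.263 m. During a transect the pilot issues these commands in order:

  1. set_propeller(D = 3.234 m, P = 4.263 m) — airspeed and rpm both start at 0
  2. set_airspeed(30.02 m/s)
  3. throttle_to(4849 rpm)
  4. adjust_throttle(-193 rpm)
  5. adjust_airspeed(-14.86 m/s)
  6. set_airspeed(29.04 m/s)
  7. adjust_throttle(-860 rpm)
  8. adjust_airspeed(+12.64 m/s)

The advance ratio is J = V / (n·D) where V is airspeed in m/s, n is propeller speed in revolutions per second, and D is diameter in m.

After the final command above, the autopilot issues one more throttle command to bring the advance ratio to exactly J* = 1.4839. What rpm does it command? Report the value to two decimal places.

set_propeller: D = 3.234 m, P = 4.263 m (p = P/D = 1.318182); state ← (V=0, rpm=0)
set_airspeed(30.02): V ← 30.02 m/s
throttle_to(4849): rpm ← 4849
adjust_throttle(-193): rpm ← 4849 -193 = 4656
adjust_airspeed(-14.86): V ← 30.02 -14.86 = 15.16 m/s
set_airspeed(29.04): V ← 29.04 m/s
adjust_throttle(-860): rpm ← 4656 -860 = 3796
adjust_airspeed(+12.64): V ← 29.04 +12.64 = 41.68 m/s
final state: V = 41.68 m/s, rpm = 3796 → n = rpm/60 = 63.266667 rev/s
target J* = 1.4839; solve J* = V/(n·D) for n: n = V/(J*·D) = 41.68/(1.4839 × 3.234) = 8.685265 rev/s
rpm = 60·n = 521.115883

rpm = 521.12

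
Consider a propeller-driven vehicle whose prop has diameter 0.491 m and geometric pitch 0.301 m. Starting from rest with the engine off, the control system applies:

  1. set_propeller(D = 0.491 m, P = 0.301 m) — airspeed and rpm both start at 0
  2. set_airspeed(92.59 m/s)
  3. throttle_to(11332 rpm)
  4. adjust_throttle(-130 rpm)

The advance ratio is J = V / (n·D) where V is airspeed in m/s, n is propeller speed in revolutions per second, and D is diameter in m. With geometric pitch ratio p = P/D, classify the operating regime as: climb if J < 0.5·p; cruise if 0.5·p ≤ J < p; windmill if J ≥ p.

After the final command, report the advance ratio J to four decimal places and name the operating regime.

J = 1.0100, regime = windmill

set_propeller: D = 0.491 m, P = 0.301 m (p = P/D = 0.613035); state ← (V=0, rpm=0)
set_airspeed(92.59): V ← 92.59 m/s
throttle_to(11332): rpm ← 11332
adjust_throttle(-130): rpm ← 11332 -130 = 11202
final state: V = 92.59 m/s, rpm = 11202 → n = rpm/60 = 186.700000 rev/s
J = V / (n·D) = 92.59 / (186.700000 × 0.491) = 1.010039
regime bands: climb J<0.3065 | cruise [0.3065, 0.6130) | windmill J≥0.6130
J = 1.0100 → windmill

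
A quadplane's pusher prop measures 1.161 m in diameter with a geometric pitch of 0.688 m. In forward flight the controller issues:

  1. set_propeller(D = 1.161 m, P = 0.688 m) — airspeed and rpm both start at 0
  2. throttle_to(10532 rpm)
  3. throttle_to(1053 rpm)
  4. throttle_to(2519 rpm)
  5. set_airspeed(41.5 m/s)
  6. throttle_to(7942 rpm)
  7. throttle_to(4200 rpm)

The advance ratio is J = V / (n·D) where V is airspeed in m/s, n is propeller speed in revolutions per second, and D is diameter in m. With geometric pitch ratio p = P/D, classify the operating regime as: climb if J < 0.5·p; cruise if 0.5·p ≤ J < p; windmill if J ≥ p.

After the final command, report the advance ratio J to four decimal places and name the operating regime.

set_propeller: D = 1.161 m, P = 0.688 m (p = P/D = 0.592593); state ← (V=0, rpm=0)
throttle_to(10532): rpm ← 10532
throttle_to(1053): rpm ← 1053
throttle_to(2519): rpm ← 2519
set_airspeed(41.5): V ← 41.5 m/s
throttle_to(7942): rpm ← 7942
throttle_to(4200): rpm ← 4200
final state: V = 41.5 m/s, rpm = 4200 → n = rpm/60 = 70.000000 rev/s
J = V / (n·D) = 41.5 / (70.000000 × 1.161) = 0.510644
regime bands: climb J<0.2963 | cruise [0.2963, 0.5926) | windmill J≥0.5926
J = 0.5106 → cruise

J = 0.5106, regime = cruise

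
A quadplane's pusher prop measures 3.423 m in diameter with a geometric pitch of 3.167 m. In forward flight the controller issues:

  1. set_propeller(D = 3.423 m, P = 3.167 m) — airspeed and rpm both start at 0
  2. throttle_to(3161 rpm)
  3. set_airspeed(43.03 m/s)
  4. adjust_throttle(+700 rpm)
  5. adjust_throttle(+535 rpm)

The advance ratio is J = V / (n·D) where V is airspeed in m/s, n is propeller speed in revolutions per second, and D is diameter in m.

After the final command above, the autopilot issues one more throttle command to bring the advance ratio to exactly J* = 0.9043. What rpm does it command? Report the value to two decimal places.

rpm = 834.07

set_propeller: D = 3.423 m, P = 3.167 m (p = P/D = 0.925212); state ← (V=0, rpm=0)
throttle_to(3161): rpm ← 3161
set_airspeed(43.03): V ← 43.03 m/s
adjust_throttle(+700): rpm ← 3161 +700 = 3861
adjust_throttle(+535): rpm ← 3861 +535 = 4396
final state: V = 43.03 m/s, rpm = 4396 → n = rpm/60 = 73.266667 rev/s
target J* = 0.9043; solve J* = V/(n·D) for n: n = V/(J*·D) = 43.03/(0.9043 × 3.423) = 13.901188 rev/s
rpm = 60·n = 834.071279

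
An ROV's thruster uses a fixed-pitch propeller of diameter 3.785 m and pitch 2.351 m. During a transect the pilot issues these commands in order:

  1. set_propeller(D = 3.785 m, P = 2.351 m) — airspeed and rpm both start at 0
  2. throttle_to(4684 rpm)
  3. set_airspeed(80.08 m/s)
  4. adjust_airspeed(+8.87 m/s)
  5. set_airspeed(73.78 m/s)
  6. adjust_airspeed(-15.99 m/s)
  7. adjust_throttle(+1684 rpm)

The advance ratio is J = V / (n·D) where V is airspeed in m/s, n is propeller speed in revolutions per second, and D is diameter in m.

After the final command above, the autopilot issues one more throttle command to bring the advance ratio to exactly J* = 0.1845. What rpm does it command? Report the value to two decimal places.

rpm = 4965.26

set_propeller: D = 3.785 m, P = 2.351 m (p = P/D = 0.621136); state ← (V=0, rpm=0)
throttle_to(4684): rpm ← 4684
set_airspeed(80.08): V ← 80.08 m/s
adjust_airspeed(+8.87): V ← 80.08 +8.87 = 88.95 m/s
set_airspeed(73.78): V ← 73.78 m/s
adjust_airspeed(-15.99): V ← 73.78 -15.99 = 57.79 m/s
adjust_throttle(+1684): rpm ← 4684 +1684 = 6368
final state: V = 57.79 m/s, rpm = 6368 → n = rpm/60 = 106.133333 rev/s
target J* = 0.1845; solve J* = V/(n·D) for n: n = V/(J*·D) = 57.79/(0.1845 × 3.785) = 82.754275 rev/s
rpm = 60·n = 4965.256522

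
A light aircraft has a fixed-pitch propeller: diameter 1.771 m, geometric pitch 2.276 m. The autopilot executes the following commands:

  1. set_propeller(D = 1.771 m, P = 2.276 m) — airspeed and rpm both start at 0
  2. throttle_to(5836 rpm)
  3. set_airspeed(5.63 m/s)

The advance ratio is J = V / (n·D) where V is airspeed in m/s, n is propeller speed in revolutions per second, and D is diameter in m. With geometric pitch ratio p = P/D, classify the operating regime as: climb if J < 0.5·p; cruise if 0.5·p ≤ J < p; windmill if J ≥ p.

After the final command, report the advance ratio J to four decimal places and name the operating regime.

set_propeller: D = 1.771 m, P = 2.276 m (p = P/D = 1.285150); state ← (V=0, rpm=0)
throttle_to(5836): rpm ← 5836
set_airspeed(5.63): V ← 5.63 m/s
final state: V = 5.63 m/s, rpm = 5836 → n = rpm/60 = 97.266667 rev/s
J = V / (n·D) = 5.63 / (97.266667 × 1.771) = 0.032683
regime bands: climb J<0.6426 | cruise [0.6426, 1.2851) | windmill J≥1.2851
J = 0.0327 → climb

J = 0.0327, regime = climb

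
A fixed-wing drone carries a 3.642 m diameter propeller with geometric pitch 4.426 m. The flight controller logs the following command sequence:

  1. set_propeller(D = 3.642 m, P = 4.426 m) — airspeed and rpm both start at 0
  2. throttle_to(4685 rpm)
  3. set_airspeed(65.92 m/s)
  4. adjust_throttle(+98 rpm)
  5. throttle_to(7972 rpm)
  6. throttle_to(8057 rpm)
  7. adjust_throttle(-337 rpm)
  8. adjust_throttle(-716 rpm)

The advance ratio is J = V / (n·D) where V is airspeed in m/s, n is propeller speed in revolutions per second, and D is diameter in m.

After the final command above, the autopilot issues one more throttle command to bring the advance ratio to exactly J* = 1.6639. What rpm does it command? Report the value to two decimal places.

rpm = 652.68

set_propeller: D = 3.642 m, P = 4.426 m (p = P/D = 1.215266); state ← (V=0, rpm=0)
throttle_to(4685): rpm ← 4685
set_airspeed(65.92): V ← 65.92 m/s
adjust_throttle(+98): rpm ← 4685 +98 = 4783
throttle_to(7972): rpm ← 7972
throttle_to(8057): rpm ← 8057
adjust_throttle(-337): rpm ← 8057 -337 = 7720
adjust_throttle(-716): rpm ← 7720 -716 = 7004
final state: V = 65.92 m/s, rpm = 7004 → n = rpm/60 = 116.733333 rev/s
target J* = 1.6639; solve J* = V/(n·D) for n: n = V/(J*·D) = 65.92/(1.6639 × 3.642) = 10.878025 rev/s
rpm = 60·n = 652.681474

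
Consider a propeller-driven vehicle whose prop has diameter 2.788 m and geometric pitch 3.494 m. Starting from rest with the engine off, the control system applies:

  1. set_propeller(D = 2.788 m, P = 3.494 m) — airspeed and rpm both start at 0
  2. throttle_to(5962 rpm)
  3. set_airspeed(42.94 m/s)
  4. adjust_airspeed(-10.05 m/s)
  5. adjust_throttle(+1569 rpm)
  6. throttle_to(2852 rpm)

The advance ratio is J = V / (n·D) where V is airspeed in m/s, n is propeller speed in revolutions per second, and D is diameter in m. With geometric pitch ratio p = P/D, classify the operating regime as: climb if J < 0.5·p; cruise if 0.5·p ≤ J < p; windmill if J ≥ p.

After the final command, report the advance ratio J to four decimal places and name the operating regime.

J = 0.2482, regime = climb

set_propeller: D = 2.788 m, P = 3.494 m (p = P/D = 1.253228); state ← (V=0, rpm=0)
throttle_to(5962): rpm ← 5962
set_airspeed(42.94): V ← 42.94 m/s
adjust_airspeed(-10.05): V ← 42.94 -10.05 = 32.89 m/s
adjust_throttle(+1569): rpm ← 5962 +1569 = 7531
throttle_to(2852): rpm ← 2852
final state: V = 32.89 m/s, rpm = 2852 → n = rpm/60 = 47.533333 rev/s
J = V / (n·D) = 32.89 / (47.533333 × 2.788) = 0.248183
regime bands: climb J<0.6266 | cruise [0.6266, 1.2532) | windmill J≥1.2532
J = 0.2482 → climb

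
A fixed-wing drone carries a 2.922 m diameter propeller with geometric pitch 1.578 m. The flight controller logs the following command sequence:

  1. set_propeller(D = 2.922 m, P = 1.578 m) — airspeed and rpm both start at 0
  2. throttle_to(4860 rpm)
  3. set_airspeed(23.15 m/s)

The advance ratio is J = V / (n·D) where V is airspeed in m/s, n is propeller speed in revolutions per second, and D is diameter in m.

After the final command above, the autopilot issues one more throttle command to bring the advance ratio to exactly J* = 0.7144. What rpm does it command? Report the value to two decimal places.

rpm = 665.40

set_propeller: D = 2.922 m, P = 1.578 m (p = P/D = 0.540041); state ← (V=0, rpm=0)
throttle_to(4860): rpm ← 4860
set_airspeed(23.15): V ← 23.15 m/s
final state: V = 23.15 m/s, rpm = 4860 → n = rpm/60 = 81.000000 rev/s
target J* = 0.7144; solve J* = V/(n·D) for n: n = V/(J*·D) = 23.15/(0.7144 × 2.922) = 11.089944 rev/s
rpm = 60·n = 665.396617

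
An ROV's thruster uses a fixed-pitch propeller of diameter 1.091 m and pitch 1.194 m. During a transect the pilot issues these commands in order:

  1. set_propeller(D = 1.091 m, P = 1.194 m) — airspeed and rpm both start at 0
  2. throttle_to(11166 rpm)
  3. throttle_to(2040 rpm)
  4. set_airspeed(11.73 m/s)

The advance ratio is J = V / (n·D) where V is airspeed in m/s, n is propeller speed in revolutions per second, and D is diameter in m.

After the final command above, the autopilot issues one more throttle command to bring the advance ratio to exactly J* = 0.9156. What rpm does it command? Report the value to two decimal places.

rpm = 704.56

set_propeller: D = 1.091 m, P = 1.194 m (p = P/D = 1.094409); state ← (V=0, rpm=0)
throttle_to(11166): rpm ← 11166
throttle_to(2040): rpm ← 2040
set_airspeed(11.73): V ← 11.73 m/s
final state: V = 11.73 m/s, rpm = 2040 → n = rpm/60 = 34.000000 rev/s
target J* = 0.9156; solve J* = V/(n·D) for n: n = V/(J*·D) = 11.73/(0.9156 × 1.091) = 11.742687 rev/s
rpm = 60·n = 704.561208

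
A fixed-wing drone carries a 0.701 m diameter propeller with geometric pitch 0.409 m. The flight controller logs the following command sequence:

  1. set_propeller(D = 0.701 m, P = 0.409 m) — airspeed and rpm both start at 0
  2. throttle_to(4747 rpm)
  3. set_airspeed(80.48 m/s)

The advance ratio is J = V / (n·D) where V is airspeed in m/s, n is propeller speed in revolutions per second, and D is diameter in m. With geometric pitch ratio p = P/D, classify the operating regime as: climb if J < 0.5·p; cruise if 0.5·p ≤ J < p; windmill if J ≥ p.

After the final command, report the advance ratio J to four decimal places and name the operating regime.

J = 1.4511, regime = windmill

set_propeller: D = 0.701 m, P = 0.409 m (p = P/D = 0.583452); state ← (V=0, rpm=0)
throttle_to(4747): rpm ← 4747
set_airspeed(80.48): V ← 80.48 m/s
final state: V = 80.48 m/s, rpm = 4747 → n = rpm/60 = 79.116667 rev/s
J = V / (n·D) = 80.48 / (79.116667 × 0.701) = 1.451115
regime bands: climb J<0.2917 | cruise [0.2917, 0.5835) | windmill J≥0.5835
J = 1.4511 → windmill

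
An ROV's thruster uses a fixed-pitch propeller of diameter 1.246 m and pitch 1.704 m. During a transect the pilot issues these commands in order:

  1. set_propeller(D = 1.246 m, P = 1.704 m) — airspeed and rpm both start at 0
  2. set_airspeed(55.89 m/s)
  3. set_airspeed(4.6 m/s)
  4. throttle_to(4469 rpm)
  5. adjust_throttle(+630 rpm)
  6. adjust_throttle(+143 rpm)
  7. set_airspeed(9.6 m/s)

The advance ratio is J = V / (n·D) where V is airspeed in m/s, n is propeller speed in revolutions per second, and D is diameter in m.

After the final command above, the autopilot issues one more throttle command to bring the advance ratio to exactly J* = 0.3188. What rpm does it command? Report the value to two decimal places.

rpm = 1450.06

set_propeller: D = 1.246 m, P = 1.704 m (p = P/D = 1.367576); state ← (V=0, rpm=0)
set_airspeed(55.89): V ← 55.89 m/s
set_airspeed(4.6): V ← 4.6 m/s
throttle_to(4469): rpm ← 4469
adjust_throttle(+630): rpm ← 4469 +630 = 5099
adjust_throttle(+143): rpm ← 5099 +143 = 5242
set_airspeed(9.6): V ← 9.6 m/s
final state: V = 9.6 m/s, rpm = 5242 → n = rpm/60 = 87.366667 rev/s
target J* = 0.3188; solve J* = V/(n·D) for n: n = V/(J*·D) = 9.6/(0.3188 × 1.246) = 24.167675 rev/s
rpm = 60·n = 1450.060520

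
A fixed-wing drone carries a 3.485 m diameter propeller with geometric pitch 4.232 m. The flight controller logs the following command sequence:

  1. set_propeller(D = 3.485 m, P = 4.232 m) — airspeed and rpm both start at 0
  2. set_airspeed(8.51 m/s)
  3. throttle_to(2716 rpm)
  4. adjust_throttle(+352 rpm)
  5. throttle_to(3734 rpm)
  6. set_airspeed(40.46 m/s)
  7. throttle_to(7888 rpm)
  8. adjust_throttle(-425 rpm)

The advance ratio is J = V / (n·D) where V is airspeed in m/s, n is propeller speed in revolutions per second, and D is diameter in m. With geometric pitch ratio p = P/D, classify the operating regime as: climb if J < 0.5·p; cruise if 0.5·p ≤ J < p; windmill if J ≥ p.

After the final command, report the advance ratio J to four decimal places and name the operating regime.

set_propeller: D = 3.485 m, P = 4.232 m (p = P/D = 1.214347); state ← (V=0, rpm=0)
set_airspeed(8.51): V ← 8.51 m/s
throttle_to(2716): rpm ← 2716
adjust_throttle(+352): rpm ← 2716 +352 = 3068
throttle_to(3734): rpm ← 3734
set_airspeed(40.46): V ← 40.46 m/s
throttle_to(7888): rpm ← 7888
adjust_throttle(-425): rpm ← 7888 -425 = 7463
final state: V = 40.46 m/s, rpm = 7463 → n = rpm/60 = 124.383333 rev/s
J = V / (n·D) = 40.46 / (124.383333 × 3.485) = 0.093339
regime bands: climb J<0.6072 | cruise [0.6072, 1.2143) | windmill J≥1.2143
J = 0.0933 → climb

J = 0.0933, regime = climb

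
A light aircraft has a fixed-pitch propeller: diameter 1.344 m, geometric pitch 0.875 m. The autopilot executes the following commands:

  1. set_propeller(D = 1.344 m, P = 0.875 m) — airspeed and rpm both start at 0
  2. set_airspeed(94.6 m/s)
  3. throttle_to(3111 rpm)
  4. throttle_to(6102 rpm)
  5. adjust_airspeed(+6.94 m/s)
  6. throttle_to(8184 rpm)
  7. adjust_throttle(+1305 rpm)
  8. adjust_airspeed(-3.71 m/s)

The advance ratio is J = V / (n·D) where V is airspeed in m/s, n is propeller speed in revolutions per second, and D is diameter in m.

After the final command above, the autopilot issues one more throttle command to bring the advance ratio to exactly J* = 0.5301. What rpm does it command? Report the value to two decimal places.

set_propeller: D = 1.344 m, P = 0.875 m (p = P/D = 0.651042); state ← (V=0, rpm=0)
set_airspeed(94.6): V ← 94.6 m/s
throttle_to(3111): rpm ← 3111
throttle_to(6102): rpm ← 6102
adjust_airspeed(+6.94): V ← 94.6 +6.94 = 101.54 m/s
throttle_to(8184): rpm ← 8184
adjust_throttle(+1305): rpm ← 8184 +1305 = 9489
adjust_airspeed(-3.71): V ← 101.54 -3.71 = 97.83 m/s
final state: V = 97.83 m/s, rpm = 9489 → n = rpm/60 = 158.150000 rev/s
target J* = 0.5301; solve J* = V/(n·D) for n: n = V/(J*·D) = 97.83/(0.5301 × 1.344) = 137.314051 rev/s
rpm = 60·n = 8238.843075

rpm = 8238.84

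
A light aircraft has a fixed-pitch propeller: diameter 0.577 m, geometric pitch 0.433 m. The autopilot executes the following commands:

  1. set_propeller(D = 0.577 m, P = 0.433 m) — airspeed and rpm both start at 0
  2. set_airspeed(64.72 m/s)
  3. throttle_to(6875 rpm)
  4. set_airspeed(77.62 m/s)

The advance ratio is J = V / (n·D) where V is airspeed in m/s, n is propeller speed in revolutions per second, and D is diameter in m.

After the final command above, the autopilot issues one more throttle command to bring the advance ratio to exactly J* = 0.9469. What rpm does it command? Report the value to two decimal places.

set_propeller: D = 0.577 m, P = 0.433 m (p = P/D = 0.750433); state ← (V=0, rpm=0)
set_airspeed(64.72): V ← 64.72 m/s
throttle_to(6875): rpm ← 6875
set_airspeed(77.62): V ← 77.62 m/s
final state: V = 77.62 m/s, rpm = 6875 → n = rpm/60 = 114.583333 rev/s
target J* = 0.9469; solve J* = V/(n·D) for n: n = V/(J*·D) = 77.62/(0.9469 × 0.577) = 142.067163 rev/s
rpm = 60·n = 8524.029795

rpm = 8524.03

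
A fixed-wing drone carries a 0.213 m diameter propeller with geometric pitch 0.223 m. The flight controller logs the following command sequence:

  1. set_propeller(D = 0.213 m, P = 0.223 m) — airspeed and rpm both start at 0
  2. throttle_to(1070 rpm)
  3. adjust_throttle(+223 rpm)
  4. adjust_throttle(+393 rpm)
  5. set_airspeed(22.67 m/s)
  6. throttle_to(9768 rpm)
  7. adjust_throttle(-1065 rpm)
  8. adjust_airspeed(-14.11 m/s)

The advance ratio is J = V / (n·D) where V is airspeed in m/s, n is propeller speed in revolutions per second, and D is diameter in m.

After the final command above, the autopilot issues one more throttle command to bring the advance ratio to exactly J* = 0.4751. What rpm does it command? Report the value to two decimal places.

rpm = 5075.28

set_propeller: D = 0.213 m, P = 0.223 m (p = P/D = 1.046948); state ← (V=0, rpm=0)
throttle_to(1070): rpm ← 1070
adjust_throttle(+223): rpm ← 1070 +223 = 1293
adjust_throttle(+393): rpm ← 1293 +393 = 1686
set_airspeed(22.67): V ← 22.67 m/s
throttle_to(9768): rpm ← 9768
adjust_throttle(-1065): rpm ← 9768 -1065 = 8703
adjust_airspeed(-14.11): V ← 22.67 -14.11 = 8.56 m/s
final state: V = 8.56 m/s, rpm = 8703 → n = rpm/60 = 145.050000 rev/s
target J* = 0.4751; solve J* = V/(n·D) for n: n = V/(J*·D) = 8.56/(0.4751 × 0.213) = 84.588073 rev/s
rpm = 60·n = 5075.284373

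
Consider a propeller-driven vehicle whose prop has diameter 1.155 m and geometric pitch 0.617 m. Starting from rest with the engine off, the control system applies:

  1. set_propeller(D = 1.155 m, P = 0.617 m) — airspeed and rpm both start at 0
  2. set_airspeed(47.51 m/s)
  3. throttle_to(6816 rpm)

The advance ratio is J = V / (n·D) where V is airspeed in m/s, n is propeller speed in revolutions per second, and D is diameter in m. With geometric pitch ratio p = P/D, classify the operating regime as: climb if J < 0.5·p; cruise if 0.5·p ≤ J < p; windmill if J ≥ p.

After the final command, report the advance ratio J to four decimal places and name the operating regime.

set_propeller: D = 1.155 m, P = 0.617 m (p = P/D = 0.534199); state ← (V=0, rpm=0)
set_airspeed(47.51): V ← 47.51 m/s
throttle_to(6816): rpm ← 6816
final state: V = 47.51 m/s, rpm = 6816 → n = rpm/60 = 113.600000 rev/s
J = V / (n·D) = 47.51 / (113.600000 × 1.155) = 0.362097
regime bands: climb J<0.2671 | cruise [0.2671, 0.5342) | windmill J≥0.5342
J = 0.3621 → cruise

J = 0.3621, regime = cruise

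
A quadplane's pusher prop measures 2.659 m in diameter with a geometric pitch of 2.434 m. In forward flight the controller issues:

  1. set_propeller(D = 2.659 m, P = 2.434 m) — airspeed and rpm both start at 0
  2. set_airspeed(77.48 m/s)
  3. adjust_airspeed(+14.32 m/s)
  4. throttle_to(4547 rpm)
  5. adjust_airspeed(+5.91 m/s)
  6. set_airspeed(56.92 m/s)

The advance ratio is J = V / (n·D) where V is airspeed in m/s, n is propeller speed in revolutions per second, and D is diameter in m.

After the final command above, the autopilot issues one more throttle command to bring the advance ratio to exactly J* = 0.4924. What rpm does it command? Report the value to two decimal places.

set_propeller: D = 2.659 m, P = 2.434 m (p = P/D = 0.915382); state ← (V=0, rpm=0)
set_airspeed(77.48): V ← 77.48 m/s
adjust_airspeed(+14.32): V ← 77.48 +14.32 = 91.8 m/s
throttle_to(4547): rpm ← 4547
adjust_airspeed(+5.91): V ← 91.8 +5.91 = 97.71 m/s
set_airspeed(56.92): V ← 56.92 m/s
final state: V = 56.92 m/s, rpm = 4547 → n = rpm/60 = 75.783333 rev/s
target J* = 0.4924; solve J* = V/(n·D) for n: n = V/(J*·D) = 56.92/(0.4924 × 2.659) = 43.473891 rev/s
rpm = 60·n = 2608.433446

rpm = 2608.43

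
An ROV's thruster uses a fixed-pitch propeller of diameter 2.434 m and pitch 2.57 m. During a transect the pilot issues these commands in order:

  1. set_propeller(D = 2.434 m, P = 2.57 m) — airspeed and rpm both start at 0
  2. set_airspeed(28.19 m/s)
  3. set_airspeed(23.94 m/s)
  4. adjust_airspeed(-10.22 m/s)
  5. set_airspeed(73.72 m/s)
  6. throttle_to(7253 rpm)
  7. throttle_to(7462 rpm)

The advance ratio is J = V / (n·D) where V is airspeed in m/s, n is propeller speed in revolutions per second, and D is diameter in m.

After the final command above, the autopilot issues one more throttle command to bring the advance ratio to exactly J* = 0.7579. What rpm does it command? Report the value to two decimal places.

rpm = 2397.75

set_propeller: D = 2.434 m, P = 2.57 m (p = P/D = 1.055875); state ← (V=0, rpm=0)
set_airspeed(28.19): V ← 28.19 m/s
set_airspeed(23.94): V ← 23.94 m/s
adjust_airspeed(-10.22): V ← 23.94 -10.22 = 13.72 m/s
set_airspeed(73.72): V ← 73.72 m/s
throttle_to(7253): rpm ← 7253
throttle_to(7462): rpm ← 7462
final state: V = 73.72 m/s, rpm = 7462 → n = rpm/60 = 124.366667 rev/s
target J* = 0.7579; solve J* = V/(n·D) for n: n = V/(J*·D) = 73.72/(0.7579 × 2.434) = 39.962518 rev/s
rpm = 60·n = 2397.751084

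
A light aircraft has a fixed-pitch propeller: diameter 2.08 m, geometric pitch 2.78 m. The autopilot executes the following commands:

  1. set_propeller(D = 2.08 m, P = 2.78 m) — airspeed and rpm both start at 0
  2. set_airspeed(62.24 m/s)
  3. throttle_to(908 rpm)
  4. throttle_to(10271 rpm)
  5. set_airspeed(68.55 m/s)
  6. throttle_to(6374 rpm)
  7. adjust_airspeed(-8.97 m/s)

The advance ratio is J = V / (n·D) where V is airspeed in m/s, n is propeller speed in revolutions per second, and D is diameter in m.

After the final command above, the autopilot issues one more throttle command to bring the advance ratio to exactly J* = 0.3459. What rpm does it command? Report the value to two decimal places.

rpm = 4968.64

set_propeller: D = 2.08 m, P = 2.78 m (p = P/D = 1.336538); state ← (V=0, rpm=0)
set_airspeed(62.24): V ← 62.24 m/s
throttle_to(908): rpm ← 908
throttle_to(10271): rpm ← 10271
set_airspeed(68.55): V ← 68.55 m/s
throttle_to(6374): rpm ← 6374
adjust_airspeed(-8.97): V ← 68.55 -8.97 = 59.58 m/s
final state: V = 59.58 m/s, rpm = 6374 → n = rpm/60 = 106.233333 rev/s
target J* = 0.3459; solve J* = V/(n·D) for n: n = V/(J*·D) = 59.58/(0.3459 × 2.08) = 82.810728 rev/s
rpm = 60·n = 4968.643672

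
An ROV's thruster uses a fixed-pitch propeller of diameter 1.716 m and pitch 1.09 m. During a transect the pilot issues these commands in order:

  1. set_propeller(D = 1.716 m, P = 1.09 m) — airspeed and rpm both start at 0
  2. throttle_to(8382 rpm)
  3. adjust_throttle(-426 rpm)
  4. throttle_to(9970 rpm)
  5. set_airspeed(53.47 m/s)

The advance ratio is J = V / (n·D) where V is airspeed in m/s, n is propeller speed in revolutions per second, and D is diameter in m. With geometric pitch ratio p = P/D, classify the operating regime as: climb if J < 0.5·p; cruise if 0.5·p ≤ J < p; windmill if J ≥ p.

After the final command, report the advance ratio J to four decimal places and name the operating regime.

set_propeller: D = 1.716 m, P = 1.09 m (p = P/D = 0.635198); state ← (V=0, rpm=0)
throttle_to(8382): rpm ← 8382
adjust_throttle(-426): rpm ← 8382 -426 = 7956
throttle_to(9970): rpm ← 9970
set_airspeed(53.47): V ← 53.47 m/s
final state: V = 53.47 m/s, rpm = 9970 → n = rpm/60 = 166.166667 rev/s
J = V / (n·D) = 53.47 / (166.166667 × 1.716) = 0.187521
regime bands: climb J<0.3176 | cruise [0.3176, 0.6352) | windmill J≥0.6352
J = 0.1875 → climb

J = 0.1875, regime = climb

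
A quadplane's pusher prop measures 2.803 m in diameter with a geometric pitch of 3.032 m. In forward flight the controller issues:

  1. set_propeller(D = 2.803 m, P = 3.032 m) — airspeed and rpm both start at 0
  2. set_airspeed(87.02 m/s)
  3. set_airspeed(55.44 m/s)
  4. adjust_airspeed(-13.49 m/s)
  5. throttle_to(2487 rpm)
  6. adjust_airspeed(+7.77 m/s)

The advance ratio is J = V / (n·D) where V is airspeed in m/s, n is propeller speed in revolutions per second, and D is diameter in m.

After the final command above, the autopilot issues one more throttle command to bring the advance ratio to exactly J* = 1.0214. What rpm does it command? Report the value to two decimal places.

set_propeller: D = 2.803 m, P = 3.032 m (p = P/D = 1.081698); state ← (V=0, rpm=0)
set_airspeed(87.02): V ← 87.02 m/s
set_airspeed(55.44): V ← 55.44 m/s
adjust_airspeed(-13.49): V ← 55.44 -13.49 = 41.95 m/s
throttle_to(2487): rpm ← 2487
adjust_airspeed(+7.77): V ← 41.95 +7.77 = 49.72 m/s
final state: V = 49.72 m/s, rpm = 2487 → n = rpm/60 = 41.450000 rev/s
target J* = 1.0214; solve J* = V/(n·D) for n: n = V/(J*·D) = 49.72/(1.0214 × 2.803) = 17.366495 rev/s
rpm = 60·n = 1041.989683

rpm = 1041.99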